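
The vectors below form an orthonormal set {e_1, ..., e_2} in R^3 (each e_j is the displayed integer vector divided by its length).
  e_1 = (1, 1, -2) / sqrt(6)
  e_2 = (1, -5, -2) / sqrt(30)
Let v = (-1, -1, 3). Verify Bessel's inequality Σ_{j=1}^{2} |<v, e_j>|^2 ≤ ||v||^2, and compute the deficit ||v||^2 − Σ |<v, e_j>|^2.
Σ |<v, e_j>|^2 = 54/5; ||v||^2 = 11; deficit = 1/5

Write each e_j = u_j / sqrt(<u_j, u_j>) where u_j is the displayed integer vector. Then <v, e_j> = <v, u_j> / sqrt(<u_j, u_j>), so |<v, e_j>|^2 = <v, u_j>^2 / <u_j, u_j>.
Coefficients: <v, e_1> = -8/sqrt(6), <v, e_2> = -2/sqrt(30).
Square and sum: Σ |<v, e_j>|^2 = 54/5.
Compute ||v||^2 = v·v = 11.
Deficit = 11 − 54/5 = 1/5 ≥ 0, confirming Bessel's inequality. (The deficit equals ||v − Σ <v,e_j> e_j||^2, the squared distance from v to span{e_j}.)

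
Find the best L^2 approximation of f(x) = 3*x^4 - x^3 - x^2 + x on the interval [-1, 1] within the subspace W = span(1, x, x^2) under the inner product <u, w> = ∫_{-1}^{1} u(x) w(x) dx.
g(x) = 11*x^2/7 + 2*x/5 - 9/35

The best approximation g ∈ W is the orthogonal projection of f onto W. Writing g = a_0 + a_1 x + a_2 x^2, the coefficients solve the normal equations G · a = b where
  G_{ij} = <φ_i, φ_j> and b_i = <f, φ_i>, with φ_0 = 1, φ_1 = x, φ_2 = x^2.
G =
  [2, 0, 2/3]
  [0, 2/3, 0]
  [2/3, 0, 2/5],
b = (8/15, 4/15, 16/35).
Solving gives a_0 = -9/35, a_1 = 2/5, a_2 = 11/7, so
  g(x) = 11*x^2/7 + 2*x/5 - 9/35.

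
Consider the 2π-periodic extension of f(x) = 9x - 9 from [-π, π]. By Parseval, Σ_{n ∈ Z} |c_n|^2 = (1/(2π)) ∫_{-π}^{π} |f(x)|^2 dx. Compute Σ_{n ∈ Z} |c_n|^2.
Σ |c_n|^2 = 27π^2 + 81

Expand and integrate term by term over [-π, π]:
  ∫ (9x)^2 dx = 81·(2π^3/3); ∫ 2·9·(-9)·x dx = 0 (odd integrand); ∫ (-9)^2 dx = 81·2π.
So (1/(2π)) ∫_{-π}^{π} (9x - 9)^2 dx = 81π^2/3 + 81 = 27π^2 + 81.
Parseval ⇒ Σ |c_n|^2 = 27π^2 + 81.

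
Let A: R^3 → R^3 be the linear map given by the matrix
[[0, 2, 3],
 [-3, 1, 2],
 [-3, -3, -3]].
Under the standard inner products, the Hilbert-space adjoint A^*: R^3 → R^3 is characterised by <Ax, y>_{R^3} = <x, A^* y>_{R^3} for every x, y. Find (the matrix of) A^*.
A^* = A^T =
[[0, -3, -3],
 [2, 1, -3],
 [3, 2, -3]]

For real matrices with standard dot products, the defining identity <Ax, y> = <x, A^* y> gives (Ax)^T y = x^T (A^*) y, i.e. x^T A^T y = x^T (A^*) y. Since this holds for all x, y, we must have A^* = A^T. Therefore
A^* =
[[0, -3, -3],
 [2, 1, -3],
 [3, 2, -3]].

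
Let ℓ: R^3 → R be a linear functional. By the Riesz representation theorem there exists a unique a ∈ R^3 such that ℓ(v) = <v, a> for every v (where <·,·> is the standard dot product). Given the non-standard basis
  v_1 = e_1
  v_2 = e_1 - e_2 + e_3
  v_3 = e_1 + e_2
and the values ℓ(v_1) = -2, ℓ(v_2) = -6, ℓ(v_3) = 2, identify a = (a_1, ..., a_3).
a = (-2, 4, 0)

Write a = (a_1, ..., a_3) in the standard basis. For each basis vector v_i, ℓ(v_i) = <v_i, a> is a linear equation in the a_j's. Collect the n equations into a matrix system V a = ℓ, where row i of V is v_i (expressed in the standard basis). Since V is invertible (lower-triangular with 1s on the diagonal, up to permutation), solve by back-substitution:
  V =
[[1, 0, 0],
 [1, -1, 1],
 [1, 1, 0]]
  V a = (-2, -6, 2)
Solving gives a = (-2, 4, 0).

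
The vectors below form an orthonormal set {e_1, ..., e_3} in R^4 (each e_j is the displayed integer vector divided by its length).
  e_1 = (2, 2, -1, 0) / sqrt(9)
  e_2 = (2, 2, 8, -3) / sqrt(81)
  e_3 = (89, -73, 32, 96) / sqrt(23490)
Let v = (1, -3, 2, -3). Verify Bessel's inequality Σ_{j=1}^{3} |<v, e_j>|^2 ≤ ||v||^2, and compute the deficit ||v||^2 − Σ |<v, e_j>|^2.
Σ |<v, e_j>|^2 = 1413/145; ||v||^2 = 23; deficit = 1922/145

Write each e_j = u_j / sqrt(<u_j, u_j>) where u_j is the displayed integer vector. Then <v, e_j> = <v, u_j> / sqrt(<u_j, u_j>), so |<v, e_j>|^2 = <v, u_j>^2 / <u_j, u_j>.
Coefficients: <v, e_1> = -6/sqrt(9), <v, e_2> = 21/sqrt(81), <v, e_3> = 84/sqrt(23490).
Square and sum: Σ |<v, e_j>|^2 = 1413/145.
Compute ||v||^2 = v·v = 23.
Deficit = 23 − 1413/145 = 1922/145 ≥ 0, confirming Bessel's inequality. (The deficit equals ||v − Σ <v,e_j> e_j||^2, the squared distance from v to span{e_j}.)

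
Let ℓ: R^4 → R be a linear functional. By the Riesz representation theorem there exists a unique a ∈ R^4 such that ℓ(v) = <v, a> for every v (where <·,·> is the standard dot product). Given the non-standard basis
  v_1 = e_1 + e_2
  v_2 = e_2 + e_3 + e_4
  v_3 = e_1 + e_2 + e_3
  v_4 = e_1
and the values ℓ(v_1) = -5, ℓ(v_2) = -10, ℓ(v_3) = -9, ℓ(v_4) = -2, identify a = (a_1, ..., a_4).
a = (-2, -3, -4, -3)

Write a = (a_1, ..., a_4) in the standard basis. For each basis vector v_i, ℓ(v_i) = <v_i, a> is a linear equation in the a_j's. Collect the n equations into a matrix system V a = ℓ, where row i of V is v_i (expressed in the standard basis). Since V is invertible (lower-triangular with 1s on the diagonal, up to permutation), solve by back-substitution:
  V =
[[1, 1, 0, 0],
 [0, 1, 1, 1],
 [1, 1, 1, 0],
 [1, 0, 0, 0]]
  V a = (-5, -10, -9, -2)
Solving gives a = (-2, -3, -4, -3).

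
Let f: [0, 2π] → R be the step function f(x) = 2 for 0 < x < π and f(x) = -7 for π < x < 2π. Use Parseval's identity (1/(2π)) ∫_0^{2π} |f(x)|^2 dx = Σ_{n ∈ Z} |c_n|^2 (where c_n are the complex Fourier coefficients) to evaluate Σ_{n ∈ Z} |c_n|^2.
Σ |c_n|^2 = 53/2

Parseval equates the L^2 energy of f (normalised by 1/(2π)) with the ℓ^2 sum of its Fourier coefficients: (1/(2π)) ∫_0^{2π} |f|^2 = Σ |c_n|^2.
Compute the left side: (1/(2π)) [∫_0^π 2^2 dx + ∫_π^{2π} (-7)^2 dx] = (1/(2π)) · (4π + 49π) = (4 + 49)/2 = 53/2.
So Σ_{n ∈ Z} |c_n|^2 = 53/2.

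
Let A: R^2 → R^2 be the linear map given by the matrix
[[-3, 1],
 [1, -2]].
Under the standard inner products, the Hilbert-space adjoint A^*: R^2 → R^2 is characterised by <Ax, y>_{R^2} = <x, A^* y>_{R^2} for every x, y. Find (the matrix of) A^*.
A^* = A^T =
[[-3, 1],
 [1, -2]]

For real matrices with standard dot products, the defining identity <Ax, y> = <x, A^* y> gives (Ax)^T y = x^T (A^*) y, i.e. x^T A^T y = x^T (A^*) y. Since this holds for all x, y, we must have A^* = A^T. Therefore
A^* =
[[-3, 1],
 [1, -2]].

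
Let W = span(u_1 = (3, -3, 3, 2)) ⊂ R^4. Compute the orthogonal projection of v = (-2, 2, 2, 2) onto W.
proj_W(v) = (-6/31, 6/31, -6/31, -4/31)

Set up U = [u_1 | ... | u_1] ∈ R^(4×1). The projector onto W = col(U) is P = U (U^T U)^(-1) U^T.
Compute U^T U =
  [31],
and U^T v = (-2).
Solve U^T U · c = U^T v for the coefficients: c = (-2/31). The projection is proj_W(v) = U c.
Check: (v - proj_W(v)) · u_1 = 0  (should be 0).
Result: proj_W(v) = (-6/31, 6/31, -6/31, -4/31).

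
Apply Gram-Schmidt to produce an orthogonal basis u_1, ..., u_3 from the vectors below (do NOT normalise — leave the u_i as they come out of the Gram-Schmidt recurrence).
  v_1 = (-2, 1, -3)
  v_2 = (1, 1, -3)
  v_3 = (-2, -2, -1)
Orthogonal basis:
  u_1 = (-2, 1, -3)
  u_2 = (15/7, 3/7, -9/7)
  u_3 = (0, -21/10, -7/10)

Apply the Gram-Schmidt recurrence
  u_1 = v_1
  u_i = v_i − Σ_{j<i} ((v_i · u_j) / (u_j · u_j)) · u_j.

Step by step this gives:
  u_1 = (-2, 1, -3)
  u_2 = (15/7, 3/7, -9/7)
  u_3 = (0, -21/10, -7/10)

Orthogonality check:
  u_2 · u_1 = 0 (should be 0)
  u_3 · u_1 = 0 (should be 0)
  u_3 · u_2 = 0 (should be 0)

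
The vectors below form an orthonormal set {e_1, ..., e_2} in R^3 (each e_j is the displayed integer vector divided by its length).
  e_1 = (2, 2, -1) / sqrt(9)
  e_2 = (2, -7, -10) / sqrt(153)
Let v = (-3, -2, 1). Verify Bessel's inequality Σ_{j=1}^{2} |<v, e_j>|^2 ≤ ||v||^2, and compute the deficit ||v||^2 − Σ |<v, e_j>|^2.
Σ |<v, e_j>|^2 = 229/17; ||v||^2 = 14; deficit = 9/17

Write each e_j = u_j / sqrt(<u_j, u_j>) where u_j is the displayed integer vector. Then <v, e_j> = <v, u_j> / sqrt(<u_j, u_j>), so |<v, e_j>|^2 = <v, u_j>^2 / <u_j, u_j>.
Coefficients: <v, e_1> = -11/sqrt(9), <v, e_2> = -2/sqrt(153).
Square and sum: Σ |<v, e_j>|^2 = 229/17.
Compute ||v||^2 = v·v = 14.
Deficit = 14 − 229/17 = 9/17 ≥ 0, confirming Bessel's inequality. (The deficit equals ||v − Σ <v,e_j> e_j||^2, the squared distance from v to span{e_j}.)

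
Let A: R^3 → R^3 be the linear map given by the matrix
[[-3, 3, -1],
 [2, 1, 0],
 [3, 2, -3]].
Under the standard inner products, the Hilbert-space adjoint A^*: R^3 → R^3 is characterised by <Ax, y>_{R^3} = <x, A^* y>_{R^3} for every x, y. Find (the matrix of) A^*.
A^* = A^T =
[[-3, 2, 3],
 [3, 1, 2],
 [-1, 0, -3]]

For real matrices with standard dot products, the defining identity <Ax, y> = <x, A^* y> gives (Ax)^T y = x^T (A^*) y, i.e. x^T A^T y = x^T (A^*) y. Since this holds for all x, y, we must have A^* = A^T. Therefore
A^* =
[[-3, 2, 3],
 [3, 1, 2],
 [-1, 0, -3]].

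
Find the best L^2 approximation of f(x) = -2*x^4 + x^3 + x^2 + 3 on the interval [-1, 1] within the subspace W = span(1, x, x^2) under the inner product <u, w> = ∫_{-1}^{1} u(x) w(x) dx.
g(x) = -5*x^2/7 + 3*x/5 + 111/35

The best approximation g ∈ W is the orthogonal projection of f onto W. Writing g = a_0 + a_1 x + a_2 x^2, the coefficients solve the normal equations G · a = b where
  G_{ij} = <φ_i, φ_j> and b_i = <f, φ_i>, with φ_0 = 1, φ_1 = x, φ_2 = x^2.
G =
  [2, 0, 2/3]
  [0, 2/3, 0]
  [2/3, 0, 2/5],
b = (88/15, 2/5, 64/35).
Solving gives a_0 = 111/35, a_1 = 3/5, a_2 = -5/7, so
  g(x) = -5*x^2/7 + 3*x/5 + 111/35.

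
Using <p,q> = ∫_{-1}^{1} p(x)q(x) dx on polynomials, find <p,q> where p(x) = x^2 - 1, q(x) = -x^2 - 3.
<p,q> = 64/15

Expand the product: p(x)·q(x) = -x^4 - 2*x^2 + 3.
∫_{-1}^{1} of each monomial x^k gives [2/(k+1) if k even, 0 if k odd]. Integrating term-by-term (or equivalently evaluating the antiderivative F(x) = -x^5/5 - 2*x^3/3 + 3*x at the endpoints):
  F(1) − F(−1) = 32/15 − (-32/15) = 64/15.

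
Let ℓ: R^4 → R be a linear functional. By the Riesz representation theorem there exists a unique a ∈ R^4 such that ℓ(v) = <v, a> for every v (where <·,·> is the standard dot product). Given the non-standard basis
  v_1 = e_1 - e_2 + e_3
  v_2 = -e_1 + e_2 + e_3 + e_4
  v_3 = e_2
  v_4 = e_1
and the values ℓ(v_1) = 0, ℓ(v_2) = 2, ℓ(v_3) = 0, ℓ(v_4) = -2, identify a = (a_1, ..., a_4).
a = (-2, 0, 2, -2)

Write a = (a_1, ..., a_4) in the standard basis. For each basis vector v_i, ℓ(v_i) = <v_i, a> is a linear equation in the a_j's. Collect the n equations into a matrix system V a = ℓ, where row i of V is v_i (expressed in the standard basis). Since V is invertible (lower-triangular with 1s on the diagonal, up to permutation), solve by back-substitution:
  V =
[[1, -1, 1, 0],
 [-1, 1, 1, 1],
 [0, 1, 0, 0],
 [1, 0, 0, 0]]
  V a = (0, 2, 0, -2)
Solving gives a = (-2, 0, 2, -2).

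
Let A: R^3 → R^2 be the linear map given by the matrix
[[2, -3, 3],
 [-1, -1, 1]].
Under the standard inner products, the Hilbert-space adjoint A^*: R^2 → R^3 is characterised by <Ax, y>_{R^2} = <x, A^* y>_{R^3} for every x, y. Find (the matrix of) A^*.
A^* = A^T =
[[2, -1],
 [-3, -1],
 [3, 1]]

For real matrices with standard dot products, the defining identity <Ax, y> = <x, A^* y> gives (Ax)^T y = x^T (A^*) y, i.e. x^T A^T y = x^T (A^*) y. Since this holds for all x, y, we must have A^* = A^T. Therefore
A^* =
[[2, -1],
 [-3, -1],
 [3, 1]].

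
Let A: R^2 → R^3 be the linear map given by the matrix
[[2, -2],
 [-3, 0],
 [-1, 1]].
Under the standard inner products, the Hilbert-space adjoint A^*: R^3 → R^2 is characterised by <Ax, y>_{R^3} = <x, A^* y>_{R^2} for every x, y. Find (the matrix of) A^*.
A^* = A^T =
[[2, -3, -1],
 [-2, 0, 1]]

For real matrices with standard dot products, the defining identity <Ax, y> = <x, A^* y> gives (Ax)^T y = x^T (A^*) y, i.e. x^T A^T y = x^T (A^*) y. Since this holds for all x, y, we must have A^* = A^T. Therefore
A^* =
[[2, -3, -1],
 [-2, 0, 1]].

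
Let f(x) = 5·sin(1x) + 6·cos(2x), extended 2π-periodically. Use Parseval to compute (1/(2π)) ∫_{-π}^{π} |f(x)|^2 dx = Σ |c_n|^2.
Σ |c_n|^2 = 61/2

Expand |f|^2 and use orthogonality of {sin(nx), cos(mx)} on [-π, π]:
  ∫_{-π}^{π} sin(nx)^2 dx = π, ∫ cos(mx)^2 dx = π, and cross terms integrate to 0.
So ∫_{-π}^{π} f(x)^2 dx = 5^2 · π + 6^2 · π = (25 + 36)π.
Divide by 2π: (25 + 36)/2 = 61/2.
By Parseval, this equals Σ |c_n|^2.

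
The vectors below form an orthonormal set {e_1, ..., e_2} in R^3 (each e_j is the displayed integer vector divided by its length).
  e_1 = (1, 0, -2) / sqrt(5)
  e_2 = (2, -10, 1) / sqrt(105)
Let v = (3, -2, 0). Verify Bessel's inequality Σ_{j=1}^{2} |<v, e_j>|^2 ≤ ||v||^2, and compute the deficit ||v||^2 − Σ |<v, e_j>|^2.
Σ |<v, e_j>|^2 = 173/21; ||v||^2 = 13; deficit = 100/21

Write each e_j = u_j / sqrt(<u_j, u_j>) where u_j is the displayed integer vector. Then <v, e_j> = <v, u_j> / sqrt(<u_j, u_j>), so |<v, e_j>|^2 = <v, u_j>^2 / <u_j, u_j>.
Coefficients: <v, e_1> = 3/sqrt(5), <v, e_2> = 26/sqrt(105).
Square and sum: Σ |<v, e_j>|^2 = 173/21.
Compute ||v||^2 = v·v = 13.
Deficit = 13 − 173/21 = 100/21 ≥ 0, confirming Bessel's inequality. (The deficit equals ||v − Σ <v,e_j> e_j||^2, the squared distance from v to span{e_j}.)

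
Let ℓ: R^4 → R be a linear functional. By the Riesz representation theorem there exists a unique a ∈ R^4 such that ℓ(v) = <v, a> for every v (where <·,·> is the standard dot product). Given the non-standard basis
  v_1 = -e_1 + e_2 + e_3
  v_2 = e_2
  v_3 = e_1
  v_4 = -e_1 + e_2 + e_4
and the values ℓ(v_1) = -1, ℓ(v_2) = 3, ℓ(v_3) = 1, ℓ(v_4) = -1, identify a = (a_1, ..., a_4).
a = (1, 3, -3, -3)

Write a = (a_1, ..., a_4) in the standard basis. For each basis vector v_i, ℓ(v_i) = <v_i, a> is a linear equation in the a_j's. Collect the n equations into a matrix system V a = ℓ, where row i of V is v_i (expressed in the standard basis). Since V is invertible (lower-triangular with 1s on the diagonal, up to permutation), solve by back-substitution:
  V =
[[-1, 1, 1, 0],
 [0, 1, 0, 0],
 [1, 0, 0, 0],
 [-1, 1, 0, 1]]
  V a = (-1, 3, 1, -1)
Solving gives a = (1, 3, -3, -3).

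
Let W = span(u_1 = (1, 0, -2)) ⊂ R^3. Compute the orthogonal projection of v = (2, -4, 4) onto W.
proj_W(v) = (-6/5, 0, 12/5)

Set up U = [u_1 | ... | u_1] ∈ R^(3×1). The projector onto W = col(U) is P = U (U^T U)^(-1) U^T.
Compute U^T U =
  [5],
and U^T v = (-6).
Solve U^T U · c = U^T v for the coefficients: c = (-6/5). The projection is proj_W(v) = U c.
Check: (v - proj_W(v)) · u_1 = 0  (should be 0).
Result: proj_W(v) = (-6/5, 0, 12/5).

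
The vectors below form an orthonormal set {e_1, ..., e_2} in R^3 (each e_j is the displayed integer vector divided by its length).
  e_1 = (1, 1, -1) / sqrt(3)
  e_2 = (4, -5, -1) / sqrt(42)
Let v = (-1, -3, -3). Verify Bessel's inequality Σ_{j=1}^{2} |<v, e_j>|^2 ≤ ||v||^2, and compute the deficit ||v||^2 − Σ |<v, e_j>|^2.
Σ |<v, e_j>|^2 = 5; ||v||^2 = 19; deficit = 14

Write each e_j = u_j / sqrt(<u_j, u_j>) where u_j is the displayed integer vector. Then <v, e_j> = <v, u_j> / sqrt(<u_j, u_j>), so |<v, e_j>|^2 = <v, u_j>^2 / <u_j, u_j>.
Coefficients: <v, e_1> = -1/sqrt(3), <v, e_2> = 14/sqrt(42).
Square and sum: Σ |<v, e_j>|^2 = 5.
Compute ||v||^2 = v·v = 19.
Deficit = 19 − 5 = 14 ≥ 0, confirming Bessel's inequality. (The deficit equals ||v − Σ <v,e_j> e_j||^2, the squared distance from v to span{e_j}.)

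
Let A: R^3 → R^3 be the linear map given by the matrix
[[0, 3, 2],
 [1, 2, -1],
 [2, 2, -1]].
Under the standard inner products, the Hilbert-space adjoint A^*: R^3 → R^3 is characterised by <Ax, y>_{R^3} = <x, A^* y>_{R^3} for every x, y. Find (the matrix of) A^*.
A^* = A^T =
[[0, 1, 2],
 [3, 2, 2],
 [2, -1, -1]]

For real matrices with standard dot products, the defining identity <Ax, y> = <x, A^* y> gives (Ax)^T y = x^T (A^*) y, i.e. x^T A^T y = x^T (A^*) y. Since this holds for all x, y, we must have A^* = A^T. Therefore
A^* =
[[0, 1, 2],
 [3, 2, 2],
 [2, -1, -1]].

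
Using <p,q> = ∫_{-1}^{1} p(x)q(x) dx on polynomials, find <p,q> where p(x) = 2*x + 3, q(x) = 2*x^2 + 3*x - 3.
<p,q> = -10

Expand the product: p(x)·q(x) = 4*x^3 + 12*x^2 + 3*x - 9.
∫_{-1}^{1} of each monomial x^k gives [2/(k+1) if k even, 0 if k odd]. Integrating term-by-term (or equivalently evaluating the antiderivative F(x) = x^4 + 4*x^3 + 3*x^2/2 - 9*x at the endpoints):
  F(1) − F(−1) = -5/2 − (15/2) = -10.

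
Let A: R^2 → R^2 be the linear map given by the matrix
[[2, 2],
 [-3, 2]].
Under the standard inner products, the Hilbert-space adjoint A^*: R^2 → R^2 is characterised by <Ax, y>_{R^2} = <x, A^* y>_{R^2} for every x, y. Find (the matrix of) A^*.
A^* = A^T =
[[2, -3],
 [2, 2]]

For real matrices with standard dot products, the defining identity <Ax, y> = <x, A^* y> gives (Ax)^T y = x^T (A^*) y, i.e. x^T A^T y = x^T (A^*) y. Since this holds for all x, y, we must have A^* = A^T. Therefore
A^* =
[[2, -3],
 [2, 2]].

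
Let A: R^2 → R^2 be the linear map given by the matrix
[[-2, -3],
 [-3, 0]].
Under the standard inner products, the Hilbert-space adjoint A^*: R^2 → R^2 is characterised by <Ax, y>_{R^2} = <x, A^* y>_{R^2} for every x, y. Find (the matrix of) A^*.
A^* = A^T =
[[-2, -3],
 [-3, 0]]

For real matrices with standard dot products, the defining identity <Ax, y> = <x, A^* y> gives (Ax)^T y = x^T (A^*) y, i.e. x^T A^T y = x^T (A^*) y. Since this holds for all x, y, we must have A^* = A^T. Therefore
A^* =
[[-2, -3],
 [-3, 0]].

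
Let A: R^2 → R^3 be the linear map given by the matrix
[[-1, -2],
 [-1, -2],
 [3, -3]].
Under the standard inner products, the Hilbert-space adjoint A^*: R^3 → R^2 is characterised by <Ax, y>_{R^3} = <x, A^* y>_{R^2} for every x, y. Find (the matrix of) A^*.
A^* = A^T =
[[-1, -1, 3],
 [-2, -2, -3]]

For real matrices with standard dot products, the defining identity <Ax, y> = <x, A^* y> gives (Ax)^T y = x^T (A^*) y, i.e. x^T A^T y = x^T (A^*) y. Since this holds for all x, y, we must have A^* = A^T. Therefore
A^* =
[[-1, -1, 3],
 [-2, -2, -3]].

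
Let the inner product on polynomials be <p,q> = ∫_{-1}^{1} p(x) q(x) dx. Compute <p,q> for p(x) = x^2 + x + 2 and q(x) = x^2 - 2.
<p,q> = -38/5

Expand the product: p(x)·q(x) = x^4 + x^3 - 2*x - 4.
∫_{-1}^{1} of each monomial x^k gives [2/(k+1) if k even, 0 if k odd]. Integrating term-by-term (or equivalently evaluating the antiderivative F(x) = x^5/5 + x^4/4 - x^2 - 4*x at the endpoints):
  F(1) − F(−1) = -91/20 − (61/20) = -38/5.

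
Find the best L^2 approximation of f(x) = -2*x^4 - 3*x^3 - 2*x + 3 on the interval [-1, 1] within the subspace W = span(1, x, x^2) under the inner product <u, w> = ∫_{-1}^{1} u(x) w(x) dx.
g(x) = -12*x^2/7 - 19*x/5 + 111/35

The best approximation g ∈ W is the orthogonal projection of f onto W. Writing g = a_0 + a_1 x + a_2 x^2, the coefficients solve the normal equations G · a = b where
  G_{ij} = <φ_i, φ_j> and b_i = <f, φ_i>, with φ_0 = 1, φ_1 = x, φ_2 = x^2.
G =
  [2, 0, 2/3]
  [0, 2/3, 0]
  [2/3, 0, 2/5],
b = (26/5, -38/15, 10/7).
Solving gives a_0 = 111/35, a_1 = -19/5, a_2 = -12/7, so
  g(x) = -12*x^2/7 - 19*x/5 + 111/35.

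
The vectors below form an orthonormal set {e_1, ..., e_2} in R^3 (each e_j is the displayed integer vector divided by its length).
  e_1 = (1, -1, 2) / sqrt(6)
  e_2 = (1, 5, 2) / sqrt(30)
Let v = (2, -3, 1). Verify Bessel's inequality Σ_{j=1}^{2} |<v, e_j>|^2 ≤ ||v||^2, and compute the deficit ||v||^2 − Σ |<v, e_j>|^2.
Σ |<v, e_j>|^2 = 61/5; ||v||^2 = 14; deficit = 9/5

Write each e_j = u_j / sqrt(<u_j, u_j>) where u_j is the displayed integer vector. Then <v, e_j> = <v, u_j> / sqrt(<u_j, u_j>), so |<v, e_j>|^2 = <v, u_j>^2 / <u_j, u_j>.
Coefficients: <v, e_1> = 7/sqrt(6), <v, e_2> = -11/sqrt(30).
Square and sum: Σ |<v, e_j>|^2 = 61/5.
Compute ||v||^2 = v·v = 14.
Deficit = 14 − 61/5 = 9/5 ≥ 0, confirming Bessel's inequality. (The deficit equals ||v − Σ <v,e_j> e_j||^2, the squared distance from v to span{e_j}.)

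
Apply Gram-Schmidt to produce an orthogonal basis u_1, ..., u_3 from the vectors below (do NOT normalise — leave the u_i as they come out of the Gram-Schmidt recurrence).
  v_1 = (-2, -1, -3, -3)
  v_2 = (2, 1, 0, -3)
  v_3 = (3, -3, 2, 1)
Orthogonal basis:
  u_1 = (-2, -1, -3, -3)
  u_2 = (54/23, 27/23, 12/23, -57/23)
  u_3 = (27/17, -63/17, 6/17, -3/17)

Apply the Gram-Schmidt recurrence
  u_1 = v_1
  u_i = v_i − Σ_{j<i} ((v_i · u_j) / (u_j · u_j)) · u_j.

Step by step this gives:
  u_1 = (-2, -1, -3, -3)
  u_2 = (54/23, 27/23, 12/23, -57/23)
  u_3 = (27/17, -63/17, 6/17, -3/17)

Orthogonality check:
  u_2 · u_1 = 0 (should be 0)
  u_3 · u_1 = 0 (should be 0)
  u_3 · u_2 = 0 (should be 0)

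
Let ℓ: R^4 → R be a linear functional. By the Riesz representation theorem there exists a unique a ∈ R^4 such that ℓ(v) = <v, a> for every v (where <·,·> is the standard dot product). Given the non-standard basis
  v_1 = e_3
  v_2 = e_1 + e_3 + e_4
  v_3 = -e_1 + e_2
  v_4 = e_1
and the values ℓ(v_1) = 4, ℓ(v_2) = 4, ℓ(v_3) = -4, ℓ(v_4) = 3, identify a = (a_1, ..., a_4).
a = (3, -1, 4, -3)

Write a = (a_1, ..., a_4) in the standard basis. For each basis vector v_i, ℓ(v_i) = <v_i, a> is a linear equation in the a_j's. Collect the n equations into a matrix system V a = ℓ, where row i of V is v_i (expressed in the standard basis). Since V is invertible (lower-triangular with 1s on the diagonal, up to permutation), solve by back-substitution:
  V =
[[0, 0, 1, 0],
 [1, 0, 1, 1],
 [-1, 1, 0, 0],
 [1, 0, 0, 0]]
  V a = (4, 4, -4, 3)
Solving gives a = (3, -1, 4, -3).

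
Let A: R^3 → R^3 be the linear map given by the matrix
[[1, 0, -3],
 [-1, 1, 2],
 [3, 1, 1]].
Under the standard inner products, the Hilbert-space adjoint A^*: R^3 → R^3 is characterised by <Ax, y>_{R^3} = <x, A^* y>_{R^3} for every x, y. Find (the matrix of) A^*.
A^* = A^T =
[[1, -1, 3],
 [0, 1, 1],
 [-3, 2, 1]]

For real matrices with standard dot products, the defining identity <Ax, y> = <x, A^* y> gives (Ax)^T y = x^T (A^*) y, i.e. x^T A^T y = x^T (A^*) y. Since this holds for all x, y, we must have A^* = A^T. Therefore
A^* =
[[1, -1, 3],
 [0, 1, 1],
 [-3, 2, 1]].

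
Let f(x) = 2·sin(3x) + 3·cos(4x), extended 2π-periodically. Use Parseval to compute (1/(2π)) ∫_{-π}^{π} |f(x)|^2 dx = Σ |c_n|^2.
Σ |c_n|^2 = 13/2

Expand |f|^2 and use orthogonality of {sin(nx), cos(mx)} on [-π, π]:
  ∫_{-π}^{π} sin(nx)^2 dx = π, ∫ cos(mx)^2 dx = π, and cross terms integrate to 0.
So ∫_{-π}^{π} f(x)^2 dx = 2^2 · π + 3^2 · π = (4 + 9)π.
Divide by 2π: (4 + 9)/2 = 13/2.
By Parseval, this equals Σ |c_n|^2.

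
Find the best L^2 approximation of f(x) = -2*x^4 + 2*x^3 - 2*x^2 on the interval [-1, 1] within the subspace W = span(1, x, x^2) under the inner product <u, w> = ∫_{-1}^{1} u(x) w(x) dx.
g(x) = -26*x^2/7 + 6*x/5 + 6/35

The best approximation g ∈ W is the orthogonal projection of f onto W. Writing g = a_0 + a_1 x + a_2 x^2, the coefficients solve the normal equations G · a = b where
  G_{ij} = <φ_i, φ_j> and b_i = <f, φ_i>, with φ_0 = 1, φ_1 = x, φ_2 = x^2.
G =
  [2, 0, 2/3]
  [0, 2/3, 0]
  [2/3, 0, 2/5],
b = (-32/15, 4/5, -48/35).
Solving gives a_0 = 6/35, a_1 = 6/5, a_2 = -26/7, so
  g(x) = -26*x^2/7 + 6*x/5 + 6/35.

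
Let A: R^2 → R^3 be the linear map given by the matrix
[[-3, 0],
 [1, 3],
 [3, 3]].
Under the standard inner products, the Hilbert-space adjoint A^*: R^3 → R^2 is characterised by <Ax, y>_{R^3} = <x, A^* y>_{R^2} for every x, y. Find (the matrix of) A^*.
A^* = A^T =
[[-3, 1, 3],
 [0, 3, 3]]

For real matrices with standard dot products, the defining identity <Ax, y> = <x, A^* y> gives (Ax)^T y = x^T (A^*) y, i.e. x^T A^T y = x^T (A^*) y. Since this holds for all x, y, we must have A^* = A^T. Therefore
A^* =
[[-3, 1, 3],
 [0, 3, 3]].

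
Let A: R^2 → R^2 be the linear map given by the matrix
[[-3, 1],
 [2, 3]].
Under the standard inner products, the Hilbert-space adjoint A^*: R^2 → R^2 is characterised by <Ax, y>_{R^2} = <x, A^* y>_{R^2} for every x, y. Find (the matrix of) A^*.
A^* = A^T =
[[-3, 2],
 [1, 3]]

For real matrices with standard dot products, the defining identity <Ax, y> = <x, A^* y> gives (Ax)^T y = x^T (A^*) y, i.e. x^T A^T y = x^T (A^*) y. Since this holds for all x, y, we must have A^* = A^T. Therefore
A^* =
[[-3, 2],
 [1, 3]].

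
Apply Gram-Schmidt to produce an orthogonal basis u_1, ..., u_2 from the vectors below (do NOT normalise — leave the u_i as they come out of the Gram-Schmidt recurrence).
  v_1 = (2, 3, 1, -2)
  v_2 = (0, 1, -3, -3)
Orthogonal basis:
  u_1 = (2, 3, 1, -2)
  u_2 = (-2/3, 0, -10/3, -7/3)

Apply the Gram-Schmidt recurrence
  u_1 = v_1
  u_i = v_i − Σ_{j<i} ((v_i · u_j) / (u_j · u_j)) · u_j.

Step by step this gives:
  u_1 = (2, 3, 1, -2)
  u_2 = (-2/3, 0, -10/3, -7/3)

Orthogonality check:
  u_2 · u_1 = 0 (should be 0)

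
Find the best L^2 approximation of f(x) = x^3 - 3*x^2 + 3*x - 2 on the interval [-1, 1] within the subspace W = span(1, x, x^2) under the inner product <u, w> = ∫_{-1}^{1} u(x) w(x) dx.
g(x) = -3*x^2 + 18*x/5 - 2

The best approximation g ∈ W is the orthogonal projection of f onto W. Writing g = a_0 + a_1 x + a_2 x^2, the coefficients solve the normal equations G · a = b where
  G_{ij} = <φ_i, φ_j> and b_i = <f, φ_i>, with φ_0 = 1, φ_1 = x, φ_2 = x^2.
G =
  [2, 0, 2/3]
  [0, 2/3, 0]
  [2/3, 0, 2/5],
b = (-6, 12/5, -38/15).
Solving gives a_0 = -2, a_1 = 18/5, a_2 = -3, so
  g(x) = -3*x^2 + 18*x/5 - 2.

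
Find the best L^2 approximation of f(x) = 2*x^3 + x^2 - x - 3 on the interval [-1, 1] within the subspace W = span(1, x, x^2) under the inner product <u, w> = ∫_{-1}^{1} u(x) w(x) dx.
g(x) = x^2 + x/5 - 3

The best approximation g ∈ W is the orthogonal projection of f onto W. Writing g = a_0 + a_1 x + a_2 x^2, the coefficients solve the normal equations G · a = b where
  G_{ij} = <φ_i, φ_j> and b_i = <f, φ_i>, with φ_0 = 1, φ_1 = x, φ_2 = x^2.
G =
  [2, 0, 2/3]
  [0, 2/3, 0]
  [2/3, 0, 2/5],
b = (-16/3, 2/15, -8/5).
Solving gives a_0 = -3, a_1 = 1/5, a_2 = 1, so
  g(x) = x^2 + x/5 - 3.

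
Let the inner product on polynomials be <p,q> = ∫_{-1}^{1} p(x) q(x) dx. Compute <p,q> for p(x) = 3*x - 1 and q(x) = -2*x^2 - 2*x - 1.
<p,q> = -2/3

Expand the product: p(x)·q(x) = -6*x^3 - 4*x^2 - x + 1.
∫_{-1}^{1} of each monomial x^k gives [2/(k+1) if k even, 0 if k odd]. Integrating term-by-term (or equivalently evaluating the antiderivative F(x) = -3*x^4/2 - 4*x^3/3 - x^2/2 + x at the endpoints):
  F(1) − F(−1) = -7/3 − (-5/3) = -2/3.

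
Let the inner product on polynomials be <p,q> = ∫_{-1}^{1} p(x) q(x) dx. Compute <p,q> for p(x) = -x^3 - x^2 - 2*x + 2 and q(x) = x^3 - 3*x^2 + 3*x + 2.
<p,q> = -254/105

Expand the product: p(x)·q(x) = -x^6 + 2*x^5 - 2*x^4 + 3*x^3 - 14*x^2 + 2*x + 4.
∫_{-1}^{1} of each monomial x^k gives [2/(k+1) if k even, 0 if k odd]. Integrating term-by-term (or equivalently evaluating the antiderivative F(x) = -x^7/7 + x^6/3 - 2*x^5/5 + 3*x^4/4 - 14*x^3/3 + x^2 + 4*x at the endpoints):
  F(1) − F(−1) = 367/420 − (461/140) = -254/105.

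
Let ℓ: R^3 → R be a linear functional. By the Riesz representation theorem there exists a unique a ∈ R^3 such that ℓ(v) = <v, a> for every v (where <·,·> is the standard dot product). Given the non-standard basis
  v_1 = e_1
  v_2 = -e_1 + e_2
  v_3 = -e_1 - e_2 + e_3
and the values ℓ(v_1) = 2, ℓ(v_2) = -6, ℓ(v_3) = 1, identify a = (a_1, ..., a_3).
a = (2, -4, -1)

Write a = (a_1, ..., a_3) in the standard basis. For each basis vector v_i, ℓ(v_i) = <v_i, a> is a linear equation in the a_j's. Collect the n equations into a matrix system V a = ℓ, where row i of V is v_i (expressed in the standard basis). Since V is invertible (lower-triangular with 1s on the diagonal, up to permutation), solve by back-substitution:
  V =
[[1, 0, 0],
 [-1, 1, 0],
 [-1, -1, 1]]
  V a = (2, -6, 1)
Solving gives a = (2, -4, -1).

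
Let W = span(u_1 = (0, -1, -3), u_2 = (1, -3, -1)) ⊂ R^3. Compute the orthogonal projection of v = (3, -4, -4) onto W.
proj_W(v) = (47/37, -172/37, -140/37)

Set up U = [u_1 | ... | u_2] ∈ R^(3×2). The projector onto W = col(U) is P = U (U^T U)^(-1) U^T.
Compute U^T U =
  [10, 6]
  [6, 11],
and U^T v = (16, 19).
Solve U^T U · c = U^T v for the coefficients: c = (31/37, 47/37). The projection is proj_W(v) = U c.
Check: (v - proj_W(v)) · u_1 = 0  (should be 0).
Check: (v - proj_W(v)) · u_2 = 0  (should be 0).
Result: proj_W(v) = (47/37, -172/37, -140/37).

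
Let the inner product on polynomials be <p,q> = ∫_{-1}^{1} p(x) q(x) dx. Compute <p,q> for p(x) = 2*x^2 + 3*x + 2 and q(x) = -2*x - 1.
<p,q> = -28/3

Expand the product: p(x)·q(x) = -4*x^3 - 8*x^2 - 7*x - 2.
∫_{-1}^{1} of each monomial x^k gives [2/(k+1) if k even, 0 if k odd]. Integrating term-by-term (or equivalently evaluating the antiderivative F(x) = -x^4 - 8*x^3/3 - 7*x^2/2 - 2*x at the endpoints):
  F(1) − F(−1) = -55/6 − (1/6) = -28/3.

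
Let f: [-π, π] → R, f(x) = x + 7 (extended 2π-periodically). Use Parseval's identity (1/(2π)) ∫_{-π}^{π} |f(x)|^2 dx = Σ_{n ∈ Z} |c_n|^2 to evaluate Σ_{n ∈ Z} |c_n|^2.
Σ |c_n|^2 = π^2/3 + 49

Expand and integrate term by term over [-π, π]:
  ∫ (x)^2 dx = 1·(2π^3/3); ∫ 2·1·(7)·x dx = 0 (odd integrand); ∫ 7^2 dx = 49·2π.
So (1/(2π)) ∫_{-π}^{π} (x + 7)^2 dx = 1π^2/3 + 49 = π^2/3 + 49.
Parseval ⇒ Σ |c_n|^2 = π^2/3 + 49.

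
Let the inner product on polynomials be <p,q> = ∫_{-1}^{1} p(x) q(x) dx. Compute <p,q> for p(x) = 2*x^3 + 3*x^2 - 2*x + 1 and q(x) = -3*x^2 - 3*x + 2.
<p,q> = 4

Expand the product: p(x)·q(x) = -6*x^5 - 15*x^4 + x^3 + 9*x^2 - 7*x + 2.
∫_{-1}^{1} of each monomial x^k gives [2/(k+1) if k even, 0 if k odd]. Integrating term-by-term (or equivalently evaluating the antiderivative F(x) = -x^6 - 3*x^5 + x^4/4 + 3*x^3 - 7*x^2/2 + 2*x at the endpoints):
  F(1) − F(−1) = -9/4 − (-25/4) = 4.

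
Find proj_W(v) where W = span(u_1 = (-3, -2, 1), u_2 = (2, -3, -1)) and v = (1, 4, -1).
proj_W(v) = (17/13, 256/65, -1/5)

Set up U = [u_1 | ... | u_2] ∈ R^(3×2). The projector onto W = col(U) is P = U (U^T U)^(-1) U^T.
Compute U^T U =
  [14, -1]
  [-1, 14],
and U^T v = (-12, -9).
Solve U^T U · c = U^T v for the coefficients: c = (-59/65, -46/65). The projection is proj_W(v) = U c.
Check: (v - proj_W(v)) · u_1 = 0  (should be 0).
Check: (v - proj_W(v)) · u_2 = 0  (should be 0).
Result: proj_W(v) = (17/13, 256/65, -1/5).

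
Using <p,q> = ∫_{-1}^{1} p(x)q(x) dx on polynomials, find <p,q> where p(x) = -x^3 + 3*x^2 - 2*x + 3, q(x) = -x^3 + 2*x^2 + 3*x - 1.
<p,q> = -40/7

Expand the product: p(x)·q(x) = x^6 - 5*x^5 + 5*x^4 + 3*x^3 - 3*x^2 + 11*x - 3.
∫_{-1}^{1} of each monomial x^k gives [2/(k+1) if k even, 0 if k odd]. Integrating term-by-term (or equivalently evaluating the antiderivative F(x) = x^7/7 - 5*x^6/6 + x^5 + 3*x^4/4 - x^3 + 11*x^2/2 - 3*x at the endpoints):
  F(1) − F(−1) = 215/84 − (695/84) = -40/7.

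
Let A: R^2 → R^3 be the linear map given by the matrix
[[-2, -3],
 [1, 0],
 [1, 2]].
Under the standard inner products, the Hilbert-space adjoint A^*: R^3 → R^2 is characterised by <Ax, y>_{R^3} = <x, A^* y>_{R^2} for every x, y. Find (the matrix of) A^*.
A^* = A^T =
[[-2, 1, 1],
 [-3, 0, 2]]

For real matrices with standard dot products, the defining identity <Ax, y> = <x, A^* y> gives (Ax)^T y = x^T (A^*) y, i.e. x^T A^T y = x^T (A^*) y. Since this holds for all x, y, we must have A^* = A^T. Therefore
A^* =
[[-2, 1, 1],
 [-3, 0, 2]].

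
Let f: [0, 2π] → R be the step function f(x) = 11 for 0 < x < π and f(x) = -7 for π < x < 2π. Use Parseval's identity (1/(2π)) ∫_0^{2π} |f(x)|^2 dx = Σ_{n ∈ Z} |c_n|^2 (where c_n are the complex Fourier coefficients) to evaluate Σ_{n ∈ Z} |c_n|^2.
Σ |c_n|^2 = 85

Parseval equates the L^2 energy of f (normalised by 1/(2π)) with the ℓ^2 sum of its Fourier coefficients: (1/(2π)) ∫_0^{2π} |f|^2 = Σ |c_n|^2.
Compute the left side: (1/(2π)) [∫_0^π 11^2 dx + ∫_π^{2π} (-7)^2 dx] = (1/(2π)) · (121π + 49π) = (121 + 49)/2 = 85.
So Σ_{n ∈ Z} |c_n|^2 = 85.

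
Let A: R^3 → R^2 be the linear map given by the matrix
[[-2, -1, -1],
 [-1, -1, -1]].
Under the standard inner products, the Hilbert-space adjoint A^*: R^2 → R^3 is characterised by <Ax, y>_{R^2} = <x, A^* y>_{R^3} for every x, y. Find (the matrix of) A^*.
A^* = A^T =
[[-2, -1],
 [-1, -1],
 [-1, -1]]

For real matrices with standard dot products, the defining identity <Ax, y> = <x, A^* y> gives (Ax)^T y = x^T (A^*) y, i.e. x^T A^T y = x^T (A^*) y. Since this holds for all x, y, we must have A^* = A^T. Therefore
A^* =
[[-2, -1],
 [-1, -1],
 [-1, -1]].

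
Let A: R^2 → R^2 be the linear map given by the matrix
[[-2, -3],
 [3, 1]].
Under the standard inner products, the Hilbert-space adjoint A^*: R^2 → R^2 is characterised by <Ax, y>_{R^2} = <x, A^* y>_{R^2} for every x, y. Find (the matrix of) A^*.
A^* = A^T =
[[-2, 3],
 [-3, 1]]

For real matrices with standard dot products, the defining identity <Ax, y> = <x, A^* y> gives (Ax)^T y = x^T (A^*) y, i.e. x^T A^T y = x^T (A^*) y. Since this holds for all x, y, we must have A^* = A^T. Therefore
A^* =
[[-2, 3],
 [-3, 1]].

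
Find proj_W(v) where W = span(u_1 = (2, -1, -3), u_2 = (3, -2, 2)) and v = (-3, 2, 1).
proj_W(v) = (-121/39, 11/6, 77/78)

Set up U = [u_1 | ... | u_2] ∈ R^(3×2). The projector onto W = col(U) is P = U (U^T U)^(-1) U^T.
Compute U^T U =
  [14, 2]
  [2, 17],
and U^T v = (-11, -11).
Solve U^T U · c = U^T v for the coefficients: c = (-55/78, -22/39). The projection is proj_W(v) = U c.
Check: (v - proj_W(v)) · u_1 = 0  (should be 0).
Check: (v - proj_W(v)) · u_2 = 0  (should be 0).
Result: proj_W(v) = (-121/39, 11/6, 77/78).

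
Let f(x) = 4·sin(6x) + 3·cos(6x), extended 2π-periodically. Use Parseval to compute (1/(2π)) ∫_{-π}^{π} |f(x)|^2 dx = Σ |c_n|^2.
Σ |c_n|^2 = 25/2

Expand |f|^2 and use orthogonality of {sin(nx), cos(mx)} on [-π, π]:
  ∫_{-π}^{π} sin(nx)^2 dx = π, ∫ cos(mx)^2 dx = π, and cross terms integrate to 0.
So ∫_{-π}^{π} f(x)^2 dx = 4^2 · π + 3^2 · π = (16 + 9)π.
Divide by 2π: (16 + 9)/2 = 25/2.
By Parseval, this equals Σ |c_n|^2.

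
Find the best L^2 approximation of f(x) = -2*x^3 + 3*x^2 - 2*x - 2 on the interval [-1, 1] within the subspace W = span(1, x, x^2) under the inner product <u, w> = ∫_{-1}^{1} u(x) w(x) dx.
g(x) = 3*x^2 - 16*x/5 - 2

The best approximation g ∈ W is the orthogonal projection of f onto W. Writing g = a_0 + a_1 x + a_2 x^2, the coefficients solve the normal equations G · a = b where
  G_{ij} = <φ_i, φ_j> and b_i = <f, φ_i>, with φ_0 = 1, φ_1 = x, φ_2 = x^2.
G =
  [2, 0, 2/3]
  [0, 2/3, 0]
  [2/3, 0, 2/5],
b = (-2, -32/15, -2/15).
Solving gives a_0 = -2, a_1 = -16/5, a_2 = 3, so
  g(x) = 3*x^2 - 16*x/5 - 2.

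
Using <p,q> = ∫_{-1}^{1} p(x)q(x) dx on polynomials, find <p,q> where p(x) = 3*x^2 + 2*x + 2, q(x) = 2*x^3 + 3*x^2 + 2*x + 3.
<p,q> = 448/15

Expand the product: p(x)·q(x) = 6*x^5 + 13*x^4 + 16*x^3 + 19*x^2 + 10*x + 6.
∫_{-1}^{1} of each monomial x^k gives [2/(k+1) if k even, 0 if k odd]. Integrating term-by-term (or equivalently evaluating the antiderivative F(x) = x^6 + 13*x^5/5 + 4*x^4 + 19*x^3/3 + 5*x^2 + 6*x at the endpoints):
  F(1) − F(−1) = 374/15 − (-74/15) = 448/15.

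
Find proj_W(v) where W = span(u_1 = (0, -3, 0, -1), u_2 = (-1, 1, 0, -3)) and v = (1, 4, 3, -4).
proj_W(v) = (-15/11, 207/55, 0, -181/55)

Set up U = [u_1 | ... | u_2] ∈ R^(4×2). The projector onto W = col(U) is P = U (U^T U)^(-1) U^T.
Compute U^T U =
  [10, 0]
  [0, 11],
and U^T v = (-8, 15).
Solve U^T U · c = U^T v for the coefficients: c = (-4/5, 15/11). The projection is proj_W(v) = U c.
Check: (v - proj_W(v)) · u_1 = 0  (should be 0).
Check: (v - proj_W(v)) · u_2 = 0  (should be 0).
Result: proj_W(v) = (-15/11, 207/55, 0, -181/55).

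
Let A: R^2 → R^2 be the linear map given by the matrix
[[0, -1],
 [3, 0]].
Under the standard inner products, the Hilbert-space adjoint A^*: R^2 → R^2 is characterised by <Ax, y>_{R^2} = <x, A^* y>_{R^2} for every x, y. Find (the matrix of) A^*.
A^* = A^T =
[[0, 3],
 [-1, 0]]

For real matrices with standard dot products, the defining identity <Ax, y> = <x, A^* y> gives (Ax)^T y = x^T (A^*) y, i.e. x^T A^T y = x^T (A^*) y. Since this holds for all x, y, we must have A^* = A^T. Therefore
A^* =
[[0, 3],
 [-1, 0]].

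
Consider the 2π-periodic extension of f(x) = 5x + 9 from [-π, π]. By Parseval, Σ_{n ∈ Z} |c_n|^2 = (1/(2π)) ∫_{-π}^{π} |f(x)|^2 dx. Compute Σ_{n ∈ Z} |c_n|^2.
Σ |c_n|^2 = 25π^2/3 + 81

Expand and integrate term by term over [-π, π]:
  ∫ (5x)^2 dx = 25·(2π^3/3); ∫ 2·5·(9)·x dx = 0 (odd integrand); ∫ 9^2 dx = 81·2π.
So (1/(2π)) ∫_{-π}^{π} (5x + 9)^2 dx = 25π^2/3 + 81 = 25π^2/3 + 81.
Parseval ⇒ Σ |c_n|^2 = 25π^2/3 + 81.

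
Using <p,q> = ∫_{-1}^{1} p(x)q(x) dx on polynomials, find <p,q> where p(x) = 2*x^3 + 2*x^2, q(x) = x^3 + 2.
<p,q> = 68/21

Expand the product: p(x)·q(x) = 2*x^6 + 2*x^5 + 4*x^3 + 4*x^2.
∫_{-1}^{1} of each monomial x^k gives [2/(k+1) if k even, 0 if k odd]. Integrating term-by-term (or equivalently evaluating the antiderivative F(x) = 2*x^7/7 + x^6/3 + x^4 + 4*x^3/3 at the endpoints):
  F(1) − F(−1) = 62/21 − (-2/7) = 68/21.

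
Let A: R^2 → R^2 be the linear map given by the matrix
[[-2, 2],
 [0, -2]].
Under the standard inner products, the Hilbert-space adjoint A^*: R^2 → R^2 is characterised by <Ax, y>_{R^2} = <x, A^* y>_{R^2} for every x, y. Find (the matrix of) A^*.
A^* = A^T =
[[-2, 0],
 [2, -2]]

For real matrices with standard dot products, the defining identity <Ax, y> = <x, A^* y> gives (Ax)^T y = x^T (A^*) y, i.e. x^T A^T y = x^T (A^*) y. Since this holds for all x, y, we must have A^* = A^T. Therefore
A^* =
[[-2, 0],
 [2, -2]].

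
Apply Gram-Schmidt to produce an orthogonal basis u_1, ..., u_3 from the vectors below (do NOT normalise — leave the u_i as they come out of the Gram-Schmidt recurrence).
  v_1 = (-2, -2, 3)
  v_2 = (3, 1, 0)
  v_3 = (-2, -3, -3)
Orthogonal basis:
  u_1 = (-2, -2, 3)
  u_2 = (35/17, 1/17, 24/17)
  u_3 = (99/106, -297/106, -66/53)

Apply the Gram-Schmidt recurrence
  u_1 = v_1
  u_i = v_i − Σ_{j<i} ((v_i · u_j) / (u_j · u_j)) · u_j.

Step by step this gives:
  u_1 = (-2, -2, 3)
  u_2 = (35/17, 1/17, 24/17)
  u_3 = (99/106, -297/106, -66/53)

Orthogonality check:
  u_2 · u_1 = 0 (should be 0)
  u_3 · u_1 = 0 (should be 0)
  u_3 · u_2 = 0 (should be 0)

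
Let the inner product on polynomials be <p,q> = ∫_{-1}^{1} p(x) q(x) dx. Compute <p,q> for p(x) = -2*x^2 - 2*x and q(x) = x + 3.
<p,q> = -16/3

Expand the product: p(x)·q(x) = -2*x^3 - 8*x^2 - 6*x.
∫_{-1}^{1} of each monomial x^k gives [2/(k+1) if k even, 0 if k odd]. Integrating term-by-term (or equivalently evaluating the antiderivative F(x) = -x^4/2 - 8*x^3/3 - 3*x^2 at the endpoints):
  F(1) − F(−1) = -37/6 − (-5/6) = -16/3.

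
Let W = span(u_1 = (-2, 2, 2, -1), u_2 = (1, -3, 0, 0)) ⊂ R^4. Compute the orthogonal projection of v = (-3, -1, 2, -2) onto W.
proj_W(v) = (-20/11, -20/33, 100/33, -50/33)

Set up U = [u_1 | ... | u_2] ∈ R^(4×2). The projector onto W = col(U) is P = U (U^T U)^(-1) U^T.
Compute U^T U =
  [13, -8]
  [-8, 10],
and U^T v = (10, 0).
Solve U^T U · c = U^T v for the coefficients: c = (50/33, 40/33). The projection is proj_W(v) = U c.
Check: (v - proj_W(v)) · u_1 = 0  (should be 0).
Check: (v - proj_W(v)) · u_2 = 0  (should be 0).
Result: proj_W(v) = (-20/11, -20/33, 100/33, -50/33).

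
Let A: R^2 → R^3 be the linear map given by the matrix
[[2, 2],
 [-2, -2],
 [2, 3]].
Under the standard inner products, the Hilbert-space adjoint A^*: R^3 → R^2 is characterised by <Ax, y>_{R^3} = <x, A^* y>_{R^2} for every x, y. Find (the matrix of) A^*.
A^* = A^T =
[[2, -2, 2],
 [2, -2, 3]]

For real matrices with standard dot products, the defining identity <Ax, y> = <x, A^* y> gives (Ax)^T y = x^T (A^*) y, i.e. x^T A^T y = x^T (A^*) y. Since this holds for all x, y, we must have A^* = A^T. Therefore
A^* =
[[2, -2, 2],
 [2, -2, 3]].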